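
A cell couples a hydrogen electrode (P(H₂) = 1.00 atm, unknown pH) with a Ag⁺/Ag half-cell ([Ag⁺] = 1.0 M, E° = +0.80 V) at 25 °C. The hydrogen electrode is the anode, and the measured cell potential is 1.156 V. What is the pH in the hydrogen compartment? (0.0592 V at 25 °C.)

E°_cell = 0.80 V and n = 2.
log Q = n(E° − E)/0.0592 = 2×(0.80 − 1.156)/0.0592 = -12.027.
With Q = [H⁺]^2 / ([Ag⁺]^2·P(H₂)), solving for [H⁺] gives log[H⁺] = -6.014, so pH = 6.01.

pH = 6.01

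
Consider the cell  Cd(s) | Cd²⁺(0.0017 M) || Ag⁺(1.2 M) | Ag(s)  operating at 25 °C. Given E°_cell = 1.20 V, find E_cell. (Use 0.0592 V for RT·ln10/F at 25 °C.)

1.29 V

Balancing electrons gives n = 2; the reaction quotient is Q = [Cd²⁺]/[Ag⁺]^2 = 0.00118.
At 25 °C, E = E° − (0.0592/n) log Q = 1.20 − (0.0592/2)(-2.928) = 1.200 + 0.087 = 1.287 V.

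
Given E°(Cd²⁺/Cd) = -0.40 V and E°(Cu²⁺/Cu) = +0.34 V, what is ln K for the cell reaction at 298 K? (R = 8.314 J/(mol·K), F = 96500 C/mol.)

E°_cell = +0.34 − (-0.40) = 0.74 V, with n = 2 electrons transferred.
At equilibrium E = 0, so the Nernst equation gives ln K = nFE°/RT = (2)(96500)(0.74)/((8.314)(298)) = 57.65.

ln K = 57.6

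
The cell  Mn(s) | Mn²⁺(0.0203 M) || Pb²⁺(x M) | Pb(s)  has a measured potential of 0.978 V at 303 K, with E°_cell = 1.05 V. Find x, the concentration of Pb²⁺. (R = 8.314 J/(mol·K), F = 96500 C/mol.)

8.2 × 10^-5 M

From the Nernst equation, ln Q = nF(E° − E)/RT = 2×96500×(1.05 − 0.978)/(8.314×303) = 5.516, so Q = 249.
With Q = [Mn²⁺]/[Pb²⁺] and the known concentrations, [Pb²⁺] in the denominator gives [Pb²⁺] = 8.2 × 10^-5 M.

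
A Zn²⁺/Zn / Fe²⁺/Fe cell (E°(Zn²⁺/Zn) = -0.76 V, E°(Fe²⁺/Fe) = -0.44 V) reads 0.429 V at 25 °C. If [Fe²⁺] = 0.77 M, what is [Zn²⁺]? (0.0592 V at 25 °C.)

From the Nernst equation, log Q = n(E° − E)/0.0592 = 2(0.32 − 0.429)/0.0592 = -3.682, so Q = 2.08 × 10^-4.
With Q = [Zn²⁺]/[Fe²⁺] and the known concentrations, [Zn²⁺] in the numerator gives [Zn²⁺] = 1.6 × 10^-4 M.

1.6 × 10^-4 M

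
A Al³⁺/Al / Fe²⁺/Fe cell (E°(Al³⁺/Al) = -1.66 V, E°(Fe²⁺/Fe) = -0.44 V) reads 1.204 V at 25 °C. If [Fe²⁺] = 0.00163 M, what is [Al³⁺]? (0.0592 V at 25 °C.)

4.3 × 10^-4 M

From the Nernst equation, log Q = n(E° − E)/0.0592 = 6(1.22 − 1.204)/0.0592 = 1.622, so Q = 41.8.
With Q = [Al³⁺]^2/[Fe²⁺]^3 and the known concentrations, [Al³⁺]^2 in the numerator gives [Al³⁺] = 4.3 × 10^-4 M.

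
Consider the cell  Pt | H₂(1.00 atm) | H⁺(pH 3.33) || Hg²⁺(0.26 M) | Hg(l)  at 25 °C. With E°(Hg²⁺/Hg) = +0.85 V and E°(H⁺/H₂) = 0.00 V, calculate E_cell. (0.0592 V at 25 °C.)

1.03 V

The Hg²⁺/Hg couple is the cathode, so E°_cell = 0.85 V; n = 2.
[H⁺] = 10^(−3.33) = 4.7 × 10^-4 M, and Q = [H⁺]^2 / ([Hg²⁺]·P(H₂)) = 8.41 × 10^-7.
E = E° − (0.0592/2) log Q = 0.85 − (0.0592/2)(-6.075) = 1.030 V.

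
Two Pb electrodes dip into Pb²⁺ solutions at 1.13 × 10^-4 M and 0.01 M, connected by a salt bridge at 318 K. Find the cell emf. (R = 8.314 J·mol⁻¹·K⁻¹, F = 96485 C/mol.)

0.061 V

Both half-cells are Pb²⁺/Pb, so E°_cell = 0. The concentrated side is the cathode; the cell reaction moves Pb²⁺ from high to low concentration with n = 2.
Q = [Pb²⁺]_dilute/[Pb²⁺]_conc = 1.13 × 10^-4/0.01 = 0.0113.
E = 0 − (RT/nF) ln Q = −((8.314×318)/(2×96485))(-4.483) = 0.0614 V.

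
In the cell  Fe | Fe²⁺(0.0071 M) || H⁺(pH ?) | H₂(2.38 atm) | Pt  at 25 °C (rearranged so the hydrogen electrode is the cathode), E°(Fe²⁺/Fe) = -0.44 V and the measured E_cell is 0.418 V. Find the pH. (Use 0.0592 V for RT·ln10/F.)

E°_cell = 0.44 V and n = 2.
log Q = n(E° − E)/0.0592 = 2×(0.44 − 0.418)/0.0592 = 0.743.
With Q = [Fe²⁺]·P(H₂) / [H⁺]^2, solving for [H⁺] gives log[H⁺] = -1.258, so pH = 1.26.

pH = 1.26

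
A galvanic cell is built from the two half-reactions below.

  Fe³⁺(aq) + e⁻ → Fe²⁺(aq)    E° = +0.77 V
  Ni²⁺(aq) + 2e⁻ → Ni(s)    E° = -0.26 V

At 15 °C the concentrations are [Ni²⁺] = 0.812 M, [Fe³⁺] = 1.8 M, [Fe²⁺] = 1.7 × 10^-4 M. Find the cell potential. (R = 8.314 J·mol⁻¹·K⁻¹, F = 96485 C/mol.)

1.26 V

The Fe³⁺/Fe²⁺ couple has the higher reduction potential and acts as the cathode, so E°_cell = +0.77 − (-0.26) = 1.03 V.
Balancing electrons gives n = 2; the reaction quotient is Q = [Ni²⁺]·[Fe²⁺]^2/[Fe³⁺]^2 = 7.24 × 10^-9.
E = E° − (RT/nF) ln Q = 1.03 − (8.314×288)/(2×96485) × (-18.743) = 1.030 + 0.233 = 1.263 V.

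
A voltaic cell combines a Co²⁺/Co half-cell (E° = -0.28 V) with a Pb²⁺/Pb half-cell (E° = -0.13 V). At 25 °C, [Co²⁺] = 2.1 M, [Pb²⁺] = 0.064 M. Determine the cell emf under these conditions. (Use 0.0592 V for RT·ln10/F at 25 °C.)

The Pb²⁺/Pb couple has the higher reduction potential and acts as the cathode, so E°_cell = -0.13 − (-0.28) = 0.15 V.
Balancing electrons gives n = 2; the reaction quotient is Q = [Co²⁺]/[Pb²⁺] = 32.8.
At 25 °C, E = E° − (0.0592/n) log Q = 0.15 − (0.0592/2)(1.516) = 0.150 − 0.045 = 0.105 V.

0.105 V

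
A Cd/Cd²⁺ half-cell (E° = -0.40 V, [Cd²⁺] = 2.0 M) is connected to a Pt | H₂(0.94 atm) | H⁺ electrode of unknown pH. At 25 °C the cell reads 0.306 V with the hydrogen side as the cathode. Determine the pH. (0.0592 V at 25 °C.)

pH = 1.45

E°_cell = 0.40 V and n = 2.
log Q = n(E° − E)/0.0592 = 2×(0.40 − 0.306)/0.0592 = 3.176.
With Q = [Cd²⁺]·P(H₂) / [H⁺]^2, solving for [H⁺] gives log[H⁺] = -1.451, so pH = 1.45.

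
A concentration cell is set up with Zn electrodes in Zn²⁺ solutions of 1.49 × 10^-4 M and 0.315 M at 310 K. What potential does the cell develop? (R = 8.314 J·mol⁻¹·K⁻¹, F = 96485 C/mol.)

0.10 V

Both half-cells are Zn²⁺/Zn, so E°_cell = 0. The concentrated side is the cathode; the cell reaction moves Zn²⁺ from high to low concentration with n = 2.
Q = [Zn²⁺]_dilute/[Zn²⁺]_conc = 1.49 × 10^-4/0.315 = 4.73 × 10^-4.
E = 0 − (RT/nF) ln Q = −((8.314×310)/(2×96485))(-7.656) = 0.1023 V.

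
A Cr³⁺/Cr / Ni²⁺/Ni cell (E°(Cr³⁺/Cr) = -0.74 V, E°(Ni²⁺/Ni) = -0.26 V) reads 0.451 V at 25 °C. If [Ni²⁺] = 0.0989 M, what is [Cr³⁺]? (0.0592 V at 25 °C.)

0.92 M

From the Nernst equation, log Q = n(E° − E)/0.0592 = 6(0.48 − 0.451)/0.0592 = 2.939, so Q = 869.
With Q = [Cr³⁺]^2/[Ni²⁺]^3 and the known concentrations, [Cr³⁺]^2 in the numerator gives [Cr³⁺] = 0.92 M.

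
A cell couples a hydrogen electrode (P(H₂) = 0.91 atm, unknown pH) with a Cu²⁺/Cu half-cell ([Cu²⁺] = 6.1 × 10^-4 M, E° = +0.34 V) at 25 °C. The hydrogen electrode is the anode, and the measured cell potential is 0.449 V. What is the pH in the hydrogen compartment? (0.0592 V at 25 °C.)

pH = 3.47

E°_cell = 0.34 V and n = 2.
log Q = n(E° − E)/0.0592 = 2×(0.34 − 0.449)/0.0592 = -3.682.
With Q = [H⁺]^2 / ([Cu²⁺]·P(H₂)), solving for [H⁺] gives log[H⁺] = -3.469, so pH = 3.47.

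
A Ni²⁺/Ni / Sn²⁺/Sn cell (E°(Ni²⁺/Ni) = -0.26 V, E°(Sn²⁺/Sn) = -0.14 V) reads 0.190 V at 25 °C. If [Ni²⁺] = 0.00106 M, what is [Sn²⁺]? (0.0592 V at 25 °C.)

0.25 M

From the Nernst equation, log Q = n(E° − E)/0.0592 = 2(0.12 − 0.190)/0.0592 = -2.365, so Q = 0.00432.
With Q = [Ni²⁺]/[Sn²⁺] and the known concentrations, [Sn²⁺] in the denominator gives [Sn²⁺] = 0.25 M.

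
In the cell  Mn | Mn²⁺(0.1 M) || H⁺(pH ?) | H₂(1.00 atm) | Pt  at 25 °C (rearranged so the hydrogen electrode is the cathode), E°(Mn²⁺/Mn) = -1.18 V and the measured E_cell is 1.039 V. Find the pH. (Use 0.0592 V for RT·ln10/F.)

E°_cell = 1.18 V and n = 2.
log Q = n(E° − E)/0.0592 = 2×(1.18 − 1.039)/0.0592 = 4.764.
With Q = [Mn²⁺]·P(H₂) / [H⁺]^2, solving for [H⁺] gives log[H⁺] = -2.882, so pH = 2.88.

pH = 2.88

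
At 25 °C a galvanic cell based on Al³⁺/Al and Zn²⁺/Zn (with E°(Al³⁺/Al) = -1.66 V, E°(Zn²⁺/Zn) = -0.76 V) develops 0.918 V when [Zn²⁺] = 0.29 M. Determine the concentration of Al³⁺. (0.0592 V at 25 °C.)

0.019 M

From the Nernst equation, log Q = n(E° − E)/0.0592 = 6(0.90 − 0.918)/0.0592 = -1.824, so Q = 0.0150.
With Q = [Al³⁺]^2/[Zn²⁺]^3 and the known concentrations, [Al³⁺]^2 in the numerator gives [Al³⁺] = 0.019 M.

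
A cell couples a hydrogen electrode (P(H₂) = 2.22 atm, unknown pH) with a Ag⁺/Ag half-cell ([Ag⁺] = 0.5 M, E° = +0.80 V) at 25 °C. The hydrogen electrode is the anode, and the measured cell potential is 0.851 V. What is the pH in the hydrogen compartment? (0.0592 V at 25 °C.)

pH = 0.99

E°_cell = 0.80 V and n = 2.
log Q = n(E° − E)/0.0592 = 2×(0.80 − 0.851)/0.0592 = -1.723.
With Q = [H⁺]^2 / ([Ag⁺]^2·P(H₂)), solving for [H⁺] gives log[H⁺] = -0.989, so pH = 0.99.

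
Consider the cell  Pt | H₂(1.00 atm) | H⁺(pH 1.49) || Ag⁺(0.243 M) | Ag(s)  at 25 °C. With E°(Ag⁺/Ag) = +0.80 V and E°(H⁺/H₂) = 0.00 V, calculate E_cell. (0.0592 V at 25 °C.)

0.85 V

The Ag⁺/Ag couple is the cathode, so E°_cell = 0.80 V; n = 2.
[H⁺] = 10^(−1.49) = 0.032 M, and Q = [H⁺]^2 / ([Ag⁺]^2·P(H₂)) = 0.0177.
E = E° − (0.0592/2) log Q = 0.80 − (0.0592/2)(-1.751) = 0.852 V.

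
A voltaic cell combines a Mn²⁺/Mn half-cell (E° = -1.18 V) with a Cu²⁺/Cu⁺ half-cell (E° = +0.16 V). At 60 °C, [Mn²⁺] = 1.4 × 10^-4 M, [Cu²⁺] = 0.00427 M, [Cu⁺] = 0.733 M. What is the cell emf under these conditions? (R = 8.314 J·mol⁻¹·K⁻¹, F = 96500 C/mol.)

The Cu²⁺/Cu⁺ couple has the higher reduction potential and acts as the cathode, so E°_cell = +0.16 − (-1.18) = 1.34 V.
Balancing electrons gives n = 2; the reaction quotient is Q = [Mn²⁺]·[Cu⁺]^2/[Cu²⁺]^2 = 4.13.
E = E° − (RT/nF) ln Q = 1.34 − (8.314×333)/(2×96500) × (1.417) = 1.340 − 0.020 = 1.320 V.

1.32 V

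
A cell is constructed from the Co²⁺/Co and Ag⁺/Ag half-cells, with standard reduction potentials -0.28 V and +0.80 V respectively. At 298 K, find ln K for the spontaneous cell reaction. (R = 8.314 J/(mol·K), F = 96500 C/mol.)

ln K = 84.1

E°_cell = +0.80 − (-0.28) = 1.08 V, with n = 2 electrons transferred.
At equilibrium E = 0, so the Nernst equation gives ln K = nFE°/RT = (2)(96500)(1.08)/((8.314)(298)) = 84.13.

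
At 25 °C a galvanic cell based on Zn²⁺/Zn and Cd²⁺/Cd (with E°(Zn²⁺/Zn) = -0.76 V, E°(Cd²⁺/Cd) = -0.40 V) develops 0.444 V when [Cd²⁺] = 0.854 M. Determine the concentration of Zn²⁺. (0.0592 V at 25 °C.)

0.0012 M

From the Nernst equation, log Q = n(E° − E)/0.0592 = 2(0.36 − 0.444)/0.0592 = -2.838, so Q = 0.00145.
With Q = [Zn²⁺]/[Cd²⁺] and the known concentrations, [Zn²⁺] in the numerator gives [Zn²⁺] = 0.0012 M.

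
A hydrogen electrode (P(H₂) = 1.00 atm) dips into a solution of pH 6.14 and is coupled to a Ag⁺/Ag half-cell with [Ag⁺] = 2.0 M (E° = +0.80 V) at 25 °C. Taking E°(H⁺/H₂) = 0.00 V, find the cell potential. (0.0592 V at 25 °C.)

The Ag⁺/Ag couple is the cathode, so E°_cell = 0.80 V; n = 2.
[H⁺] = 10^(−6.14) = 7.2 × 10^-7 M, and Q = [H⁺]^2 / ([Ag⁺]^2·P(H₂)) = 1.31 × 10^-13.
E = E° − (0.0592/2) log Q = 0.80 − (0.0592/2)(-12.882) = 1.181 V.

1.18 V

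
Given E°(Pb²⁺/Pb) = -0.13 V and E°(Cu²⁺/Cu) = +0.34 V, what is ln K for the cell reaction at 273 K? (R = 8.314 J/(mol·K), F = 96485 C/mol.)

E°_cell = +0.34 − (-0.13) = 0.47 V, with n = 2 electrons transferred.
At equilibrium E = 0, so the Nernst equation gives ln K = nFE°/RT = (2)(96485)(0.47)/((8.314)(273)) = 39.96.

ln K = 40.0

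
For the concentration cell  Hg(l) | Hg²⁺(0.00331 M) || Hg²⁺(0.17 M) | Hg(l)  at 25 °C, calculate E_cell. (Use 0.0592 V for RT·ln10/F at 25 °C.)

0.051 V

Both half-cells are Hg²⁺/Hg, so E°_cell = 0. The concentrated side is the cathode; the cell reaction moves Hg²⁺ from high to low concentration with n = 2.
Q = [Hg²⁺]_dilute/[Hg²⁺]_conc = 0.00331/0.17 = 0.0195.
E = 0 − (0.0592/2) log Q = −(0.0592/2)(-1.711) = 0.0506 V.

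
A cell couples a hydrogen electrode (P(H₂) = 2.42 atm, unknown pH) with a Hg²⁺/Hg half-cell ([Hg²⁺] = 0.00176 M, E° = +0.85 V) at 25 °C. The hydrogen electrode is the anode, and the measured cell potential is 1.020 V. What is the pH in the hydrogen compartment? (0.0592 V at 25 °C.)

pH = 4.06

E°_cell = 0.85 V and n = 2.
log Q = n(E° − E)/0.0592 = 2×(0.85 − 1.020)/0.0592 = -5.743.
With Q = [H⁺]^2 / ([Hg²⁺]·P(H₂)), solving for [H⁺] gives log[H⁺] = -4.057, so pH = 4.06.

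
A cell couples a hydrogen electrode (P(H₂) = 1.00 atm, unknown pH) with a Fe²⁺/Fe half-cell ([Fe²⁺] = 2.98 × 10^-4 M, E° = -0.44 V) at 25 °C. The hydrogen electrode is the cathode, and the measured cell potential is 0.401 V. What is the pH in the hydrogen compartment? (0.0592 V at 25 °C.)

pH = 2.42

E°_cell = 0.44 V and n = 2.
log Q = n(E° − E)/0.0592 = 2×(0.44 − 0.401)/0.0592 = 1.318.
With Q = [Fe²⁺]·P(H₂) / [H⁺]^2, solving for [H⁺] gives log[H⁺] = -2.422, so pH = 2.42.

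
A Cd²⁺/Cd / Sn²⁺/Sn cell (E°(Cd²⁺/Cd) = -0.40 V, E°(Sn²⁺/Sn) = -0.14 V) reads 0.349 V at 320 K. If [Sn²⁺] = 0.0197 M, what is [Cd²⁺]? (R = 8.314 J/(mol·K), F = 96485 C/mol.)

3.1 × 10^-5 M

From the Nernst equation, ln Q = nF(E° − E)/RT = 2×96485×(0.26 − 0.349)/(8.314×320) = -6.455, so Q = 0.00157.
With Q = [Cd²⁺]/[Sn²⁺] and the known concentrations, [Cd²⁺] in the numerator gives [Cd²⁺] = 3.1 × 10^-5 M.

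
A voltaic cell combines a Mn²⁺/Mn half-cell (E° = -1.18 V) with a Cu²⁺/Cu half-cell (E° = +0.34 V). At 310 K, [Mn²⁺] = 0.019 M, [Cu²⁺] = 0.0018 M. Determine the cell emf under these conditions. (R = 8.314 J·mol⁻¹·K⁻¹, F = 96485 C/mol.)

1.49 V

The Cu²⁺/Cu couple has the higher reduction potential and acts as the cathode, so E°_cell = +0.34 − (-1.18) = 1.52 V.
Balancing electrons gives n = 2; the reaction quotient is Q = [Mn²⁺]/[Cu²⁺] = 10.6.
E = E° − (RT/nF) ln Q = 1.52 − (8.314×310)/(2×96485) × (2.357) = 1.520 − 0.031 = 1.489 V.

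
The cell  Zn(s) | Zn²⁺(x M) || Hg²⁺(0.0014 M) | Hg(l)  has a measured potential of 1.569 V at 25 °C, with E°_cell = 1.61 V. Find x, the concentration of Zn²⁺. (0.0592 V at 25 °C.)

From the Nernst equation, log Q = n(E° − E)/0.0592 = 2(1.61 − 1.569)/0.0592 = 1.385, so Q = 24.3.
With Q = [Zn²⁺]/[Hg²⁺] and the known concentrations, [Zn²⁺] in the numerator gives [Zn²⁺] = 0.034 M.

0.034 M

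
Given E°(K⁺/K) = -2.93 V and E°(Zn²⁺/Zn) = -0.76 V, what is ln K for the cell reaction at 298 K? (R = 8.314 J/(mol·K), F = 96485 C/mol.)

ln K = 169.0

E°_cell = -0.76 − (-2.93) = 2.17 V, with n = 2 electrons transferred.
At equilibrium E = 0, so the Nernst equation gives ln K = nFE°/RT = (2)(96485)(2.17)/((8.314)(298)) = 169.01.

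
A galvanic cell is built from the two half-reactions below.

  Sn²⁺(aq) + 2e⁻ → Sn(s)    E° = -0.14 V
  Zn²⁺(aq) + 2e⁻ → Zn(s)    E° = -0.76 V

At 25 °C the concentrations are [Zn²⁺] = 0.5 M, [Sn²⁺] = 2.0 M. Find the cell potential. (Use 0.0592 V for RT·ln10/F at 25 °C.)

0.638 V

The Sn²⁺/Sn couple has the higher reduction potential and acts as the cathode, so E°_cell = -0.14 − (-0.76) = 0.62 V.
Balancing electrons gives n = 2; the reaction quotient is Q = [Zn²⁺]/[Sn²⁺] = 0.250.
At 25 °C, E = E° − (0.0592/n) log Q = 0.62 − (0.0592/2)(-0.602) = 0.620 + 0.018 = 0.638 V.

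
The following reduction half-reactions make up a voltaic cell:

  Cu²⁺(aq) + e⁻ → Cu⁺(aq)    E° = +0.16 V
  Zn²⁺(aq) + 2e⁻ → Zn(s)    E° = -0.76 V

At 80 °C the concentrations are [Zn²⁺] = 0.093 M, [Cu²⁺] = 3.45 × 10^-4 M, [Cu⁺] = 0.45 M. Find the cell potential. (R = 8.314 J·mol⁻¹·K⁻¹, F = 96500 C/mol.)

The Cu²⁺/Cu⁺ couple has the higher reduction potential and acts as the cathode, so E°_cell = +0.16 − (-0.76) = 0.92 V.
Balancing electrons gives n = 2; the reaction quotient is Q = [Zn²⁺]·[Cu⁺]^2/[Cu²⁺]^2 = 1.58 × 10^5.
E = E° − (RT/nF) ln Q = 0.92 − (8.314×353)/(2×96500) × (11.972) = 0.920 − 0.182 = 0.738 V.

0.738 V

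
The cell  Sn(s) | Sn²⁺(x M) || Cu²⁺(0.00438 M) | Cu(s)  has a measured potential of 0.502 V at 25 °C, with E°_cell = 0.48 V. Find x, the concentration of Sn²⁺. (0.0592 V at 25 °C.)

7.9 × 10^-4 M

From the Nernst equation, log Q = n(E° − E)/0.0592 = 2(0.48 − 0.502)/0.0592 = -0.743, so Q = 0.181.
With Q = [Sn²⁺]/[Cu²⁺] and the known concentrations, [Sn²⁺] in the numerator gives [Sn²⁺] = 7.9 × 10^-4 M.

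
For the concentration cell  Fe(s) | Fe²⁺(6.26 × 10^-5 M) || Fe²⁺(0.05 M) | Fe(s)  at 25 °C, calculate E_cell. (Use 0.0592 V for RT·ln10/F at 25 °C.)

0.086 V

Both half-cells are Fe²⁺/Fe, so E°_cell = 0. The concentrated side is the cathode; the cell reaction moves Fe²⁺ from high to low concentration with n = 2.
Q = [Fe²⁺]_dilute/[Fe²⁺]_conc = 6.26 × 10^-5/0.05 = 0.00125.
E = 0 − (0.0592/2) log Q = −(0.0592/2)(-2.902) = 0.0859 V.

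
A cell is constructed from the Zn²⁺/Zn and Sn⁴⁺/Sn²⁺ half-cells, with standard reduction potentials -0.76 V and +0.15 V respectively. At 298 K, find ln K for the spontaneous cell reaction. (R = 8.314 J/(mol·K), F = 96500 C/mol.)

E°_cell = +0.15 − (-0.76) = 0.91 V, with n = 2 electrons transferred.
At equilibrium E = 0, so the Nernst equation gives ln K = nFE°/RT = (2)(96500)(0.91)/((8.314)(298)) = 70.89.

ln K = 70.9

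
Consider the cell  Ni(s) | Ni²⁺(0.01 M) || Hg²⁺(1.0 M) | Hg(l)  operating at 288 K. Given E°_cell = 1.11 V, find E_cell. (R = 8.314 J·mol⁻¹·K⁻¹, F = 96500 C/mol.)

1.17 V

Balancing electrons gives n = 2; the reaction quotient is Q = [Ni²⁺]/[Hg²⁺] = 0.0100.
E = E° − (RT/nF) ln Q = 1.11 − (8.314×288)/(2×96500) × (-4.605) = 1.110 + 0.057 = 1.167 V.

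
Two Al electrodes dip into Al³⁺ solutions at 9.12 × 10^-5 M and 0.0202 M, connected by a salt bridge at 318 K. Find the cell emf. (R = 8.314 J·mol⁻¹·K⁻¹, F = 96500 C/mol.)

0.049 V

Both half-cells are Al³⁺/Al, so E°_cell = 0. The concentrated side is the cathode; the cell reaction moves Al³⁺ from high to low concentration with n = 3.
Q = [Al³⁺]_dilute/[Al³⁺]_conc = 9.12 × 10^-5/0.0202 = 0.00451.
E = 0 − (RT/nF) ln Q = −((8.314×318)/(3×96500))(-5.400) = 0.0493 V.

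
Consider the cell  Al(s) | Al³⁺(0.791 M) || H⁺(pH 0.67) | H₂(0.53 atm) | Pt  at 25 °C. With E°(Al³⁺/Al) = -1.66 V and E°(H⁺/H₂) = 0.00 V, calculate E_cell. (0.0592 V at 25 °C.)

The hydrogen couple is the cathode, so E°_cell = 1.66 V; n = 6.
[H⁺] = 10^(−0.67) = 0.21 M, and Q = [Al³⁺]^2·P(H₂)^3 / [H⁺]^6 = 975.
E = E° − (0.0592/6) log Q = 1.66 − (0.0592/6)(2.989) = 1.631 V.

1.63 V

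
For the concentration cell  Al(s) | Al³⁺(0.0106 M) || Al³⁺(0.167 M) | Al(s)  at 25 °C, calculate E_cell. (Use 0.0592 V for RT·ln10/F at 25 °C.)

0.024 V

Both half-cells are Al³⁺/Al, so E°_cell = 0. The concentrated side is the cathode; the cell reaction moves Al³⁺ from high to low concentration with n = 3.
Q = [Al³⁺]_dilute/[Al³⁺]_conc = 0.0106/0.167 = 0.0635.
E = 0 − (0.0592/3) log Q = −(0.0592/3)(-1.197) = 0.0236 V.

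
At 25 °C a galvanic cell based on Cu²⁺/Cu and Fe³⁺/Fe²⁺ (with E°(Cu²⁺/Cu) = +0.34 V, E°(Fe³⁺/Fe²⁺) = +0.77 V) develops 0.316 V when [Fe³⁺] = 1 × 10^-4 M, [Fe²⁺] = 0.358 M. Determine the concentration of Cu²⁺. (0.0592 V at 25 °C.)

5.5 × 10^-4 M

From the Nernst equation, log Q = n(E° − E)/0.0592 = 2(0.43 − 0.316)/0.0592 = 3.851, so Q = 7100.
With Q = [Cu²⁺]·[Fe²⁺]^2/[Fe³⁺]^2 and the known concentrations, [Cu²⁺] in the numerator gives [Cu²⁺] = 5.5 × 10^-4 M.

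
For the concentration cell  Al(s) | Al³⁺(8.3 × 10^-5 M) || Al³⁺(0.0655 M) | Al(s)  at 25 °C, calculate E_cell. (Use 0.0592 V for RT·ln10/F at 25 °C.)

Both half-cells are Al³⁺/Al, so E°_cell = 0. The concentrated side is the cathode; the cell reaction moves Al³⁺ from high to low concentration with n = 3.
Q = [Al³⁺]_dilute/[Al³⁺]_conc = 8.3 × 10^-5/0.0655 = 0.00127.
E = 0 − (0.0592/3) log Q = −(0.0592/3)(-2.897) = 0.0572 V.

0.057 V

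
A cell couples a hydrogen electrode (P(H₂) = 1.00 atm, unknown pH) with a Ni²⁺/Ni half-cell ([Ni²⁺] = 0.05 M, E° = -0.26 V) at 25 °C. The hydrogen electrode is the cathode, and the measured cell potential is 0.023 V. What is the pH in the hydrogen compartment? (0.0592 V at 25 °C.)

E°_cell = 0.26 V and n = 2.
log Q = n(E° − E)/0.0592 = 2×(0.26 − 0.023)/0.0592 = 8.007.
With Q = [Ni²⁺]·P(H₂) / [H⁺]^2, solving for [H⁺] gives log[H⁺] = -4.654, so pH = 4.65.

pH = 4.65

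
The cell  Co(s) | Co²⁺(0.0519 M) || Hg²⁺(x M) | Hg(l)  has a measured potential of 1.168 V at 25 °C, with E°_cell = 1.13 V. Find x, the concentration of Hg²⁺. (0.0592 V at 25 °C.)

1.0 M

From the Nernst equation, log Q = n(E° − E)/0.0592 = 2(1.13 − 1.168)/0.0592 = -1.284, so Q = 0.0520.
With Q = [Co²⁺]/[Hg²⁺] and the known concentrations, [Hg²⁺] in the denominator gives [Hg²⁺] = 1.0 M.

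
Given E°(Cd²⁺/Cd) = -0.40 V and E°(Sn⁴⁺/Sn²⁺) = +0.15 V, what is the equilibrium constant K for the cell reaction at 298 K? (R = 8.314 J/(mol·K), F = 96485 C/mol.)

4 × 10^18

E°_cell = +0.15 − (-0.40) = 0.55 V, with n = 2 electrons transferred.
At equilibrium E = 0, so the Nernst equation gives ln K = nFE°/RT = (2)(96485)(0.55)/((8.314)(298)) = 42.84.
K = e^42.84 = 4 × 10^18.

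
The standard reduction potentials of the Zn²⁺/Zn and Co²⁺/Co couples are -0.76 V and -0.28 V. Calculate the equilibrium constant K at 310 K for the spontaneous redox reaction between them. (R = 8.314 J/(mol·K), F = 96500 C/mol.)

E°_cell = -0.28 − (-0.76) = 0.48 V, with n = 2 electrons transferred.
At equilibrium E = 0, so the Nernst equation gives ln K = nFE°/RT = (2)(96500)(0.48)/((8.314)(310)) = 35.94.
K = e^35.94 = 4.1 × 10^15.

4.1 × 10^15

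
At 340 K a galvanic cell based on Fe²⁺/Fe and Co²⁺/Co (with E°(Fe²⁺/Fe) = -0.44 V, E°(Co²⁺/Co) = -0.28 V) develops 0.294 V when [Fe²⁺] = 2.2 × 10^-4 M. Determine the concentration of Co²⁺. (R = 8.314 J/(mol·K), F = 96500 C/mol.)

2.1 M

From the Nernst equation, ln Q = nF(E° − E)/RT = 2×96500×(0.16 − 0.294)/(8.314×340) = -9.149, so Q = 1.06 × 10^-4.
With Q = [Fe²⁺]/[Co²⁺] and the known concentrations, [Co²⁺] in the denominator gives [Co²⁺] = 2.1 M.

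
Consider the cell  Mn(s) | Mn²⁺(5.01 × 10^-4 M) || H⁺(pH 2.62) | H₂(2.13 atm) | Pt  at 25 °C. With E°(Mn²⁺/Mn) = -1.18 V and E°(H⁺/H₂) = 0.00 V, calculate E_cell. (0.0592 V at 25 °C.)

The hydrogen couple is the cathode, so E°_cell = 1.18 V; n = 2.
[H⁺] = 10^(−2.62) = 0.0024 M, and Q = [Mn²⁺]·P(H₂) / [H⁺]^2 = 185.
E = E° − (0.0592/2) log Q = 1.18 − (0.0592/2)(2.268) = 1.113 V.

1.11 V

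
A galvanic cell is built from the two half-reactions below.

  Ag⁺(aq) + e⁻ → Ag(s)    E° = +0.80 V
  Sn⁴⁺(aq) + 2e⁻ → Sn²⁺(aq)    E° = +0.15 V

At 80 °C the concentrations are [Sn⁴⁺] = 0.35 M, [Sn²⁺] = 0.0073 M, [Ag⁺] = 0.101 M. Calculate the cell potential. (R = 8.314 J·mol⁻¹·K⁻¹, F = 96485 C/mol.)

0.521 V

The Ag⁺/Ag couple has the higher reduction potential and acts as the cathode, so E°_cell = +0.80 − (+0.15) = 0.65 V.
Balancing electrons gives n = 2; the reaction quotient is Q = [Sn⁴⁺]/([Sn²⁺]·[Ag⁺]^2) = 4700.
E = E° − (RT/nF) ln Q = 0.65 − (8.314×353)/(2×96485) × (8.455) = 0.650 − 0.129 = 0.521 V.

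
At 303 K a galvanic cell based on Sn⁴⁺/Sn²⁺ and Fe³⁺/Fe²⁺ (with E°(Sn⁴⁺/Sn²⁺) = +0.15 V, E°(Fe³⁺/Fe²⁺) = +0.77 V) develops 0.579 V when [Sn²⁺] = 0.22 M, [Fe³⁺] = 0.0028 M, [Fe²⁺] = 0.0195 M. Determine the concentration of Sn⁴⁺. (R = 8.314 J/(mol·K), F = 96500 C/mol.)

0.1 M

From the Nernst equation, ln Q = nF(E° − E)/RT = 2×96500×(0.62 − 0.579)/(8.314×303) = 3.141, so Q = 23.1.
With Q = [Sn⁴⁺]·[Fe²⁺]^2/([Sn²⁺]·[Fe³⁺]^2) and the known concentrations, [Sn⁴⁺] in the numerator gives [Sn⁴⁺] = 0.1 M.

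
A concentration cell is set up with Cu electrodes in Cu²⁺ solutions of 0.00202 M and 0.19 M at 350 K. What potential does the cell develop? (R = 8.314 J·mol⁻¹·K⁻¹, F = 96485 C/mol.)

0.069 V

Both half-cells are Cu²⁺/Cu, so E°_cell = 0. The concentrated side is the cathode; the cell reaction moves Cu²⁺ from high to low concentration with n = 2.
Q = [Cu²⁺]_dilute/[Cu²⁺]_conc = 0.00202/0.19 = 0.0106.
E = 0 − (RT/nF) ln Q = −((8.314×350)/(2×96485))(-4.544) = 0.0685 V.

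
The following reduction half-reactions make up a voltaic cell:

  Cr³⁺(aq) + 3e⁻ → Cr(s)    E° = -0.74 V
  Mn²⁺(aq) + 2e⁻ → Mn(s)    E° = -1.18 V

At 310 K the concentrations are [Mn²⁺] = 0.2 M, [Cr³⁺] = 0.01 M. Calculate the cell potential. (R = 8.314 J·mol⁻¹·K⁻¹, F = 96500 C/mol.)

0.420 V

The Cr³⁺/Cr couple has the higher reduction potential and acts as the cathode, so E°_cell = -0.74 − (-1.18) = 0.44 V.
Balancing electrons gives n = 6; the reaction quotient is Q = [Mn²⁺]^3/[Cr³⁺]^2 = 80.0.
E = E° − (RT/nF) ln Q = 0.44 − (8.314×310)/(6×96500) × (4.382) = 0.440 − 0.020 = 0.420 V.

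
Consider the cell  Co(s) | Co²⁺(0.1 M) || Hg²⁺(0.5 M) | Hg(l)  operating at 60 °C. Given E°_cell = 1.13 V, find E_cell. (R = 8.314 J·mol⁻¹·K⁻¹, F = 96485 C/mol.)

1.15 V

Balancing electrons gives n = 2; the reaction quotient is Q = [Co²⁺]/[Hg²⁺] = 0.200.
E = E° − (RT/nF) ln Q = 1.13 − (8.314×333)/(2×96485) × (-1.609) = 1.130 + 0.023 = 1.153 V.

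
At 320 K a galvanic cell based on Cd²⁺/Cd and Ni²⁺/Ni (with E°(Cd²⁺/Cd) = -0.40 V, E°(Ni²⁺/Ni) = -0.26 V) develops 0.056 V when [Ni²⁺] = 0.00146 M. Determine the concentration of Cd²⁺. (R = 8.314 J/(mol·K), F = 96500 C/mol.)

0.65 M

From the Nernst equation, ln Q = nF(E° − E)/RT = 2×96500×(0.14 − 0.056)/(8.314×320) = 6.094, so Q = 443.
With Q = [Cd²⁺]/[Ni²⁺] and the known concentrations, [Cd²⁺] in the numerator gives [Cd²⁺] = 0.65 M.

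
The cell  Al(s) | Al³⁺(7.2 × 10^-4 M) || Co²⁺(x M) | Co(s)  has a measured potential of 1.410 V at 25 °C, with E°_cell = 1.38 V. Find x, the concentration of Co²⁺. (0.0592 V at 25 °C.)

0.083 M

From the Nernst equation, log Q = n(E° − E)/0.0592 = 6(1.38 − 1.410)/0.0592 = -3.041, so Q = 9.11 × 10^-4.
With Q = [Al³⁺]^2/[Co²⁺]^3 and the known concentrations, [Co²⁺]^3 in the denominator gives [Co²⁺] = 0.083 M.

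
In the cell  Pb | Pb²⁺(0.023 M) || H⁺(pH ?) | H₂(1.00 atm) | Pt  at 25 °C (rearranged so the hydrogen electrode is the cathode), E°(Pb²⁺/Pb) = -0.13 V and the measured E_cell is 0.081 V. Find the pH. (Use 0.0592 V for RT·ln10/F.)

E°_cell = 0.13 V and n = 2.
log Q = n(E° − E)/0.0592 = 2×(0.13 − 0.081)/0.0592 = 1.655.
With Q = [Pb²⁺]·P(H₂) / [H⁺]^2, solving for [H⁺] gives log[H⁺] = -1.647, so pH = 1.65.

pH = 1.65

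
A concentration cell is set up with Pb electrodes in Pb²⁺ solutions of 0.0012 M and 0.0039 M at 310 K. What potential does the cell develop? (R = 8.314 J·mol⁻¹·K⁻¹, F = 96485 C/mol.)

0.016 V

Both half-cells are Pb²⁺/Pb, so E°_cell = 0. The concentrated side is the cathode; the cell reaction moves Pb²⁺ from high to low concentration with n = 2.
Q = [Pb²⁺]_dilute/[Pb²⁺]_conc = 0.0012/0.0039 = 0.308.
E = 0 − (RT/nF) ln Q = −((8.314×310)/(2×96485))(-1.179) = 0.0157 V.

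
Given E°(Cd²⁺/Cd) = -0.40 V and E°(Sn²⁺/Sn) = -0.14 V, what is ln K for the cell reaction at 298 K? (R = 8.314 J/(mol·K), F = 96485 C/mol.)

E°_cell = -0.14 − (-0.40) = 0.26 V, with n = 2 electrons transferred.
At equilibrium E = 0, so the Nernst equation gives ln K = nFE°/RT = (2)(96485)(0.26)/((8.314)(298)) = 20.25.

ln K = 20.3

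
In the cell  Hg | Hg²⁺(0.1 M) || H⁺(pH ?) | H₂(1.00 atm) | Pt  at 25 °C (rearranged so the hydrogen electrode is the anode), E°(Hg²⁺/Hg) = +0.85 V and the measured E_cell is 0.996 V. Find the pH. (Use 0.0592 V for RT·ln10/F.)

pH = 2.97

E°_cell = 0.85 V and n = 2.
log Q = n(E° − E)/0.0592 = 2×(0.85 − 0.996)/0.0592 = -4.932.
With Q = [H⁺]^2 / ([Hg²⁺]·P(H₂)), solving for [H⁺] gives log[H⁺] = -2.966, so pH = 2.97.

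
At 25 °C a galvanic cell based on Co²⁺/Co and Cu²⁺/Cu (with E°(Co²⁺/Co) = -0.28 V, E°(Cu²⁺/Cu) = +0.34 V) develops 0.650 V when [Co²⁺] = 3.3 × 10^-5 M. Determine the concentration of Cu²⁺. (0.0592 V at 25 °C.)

From the Nernst equation, log Q = n(E° − E)/0.0592 = 2(0.62 − 0.650)/0.0592 = -1.014, so Q = 0.0969.
With Q = [Co²⁺]/[Cu²⁺] and the known concentrations, [Cu²⁺] in the denominator gives [Cu²⁺] = 3.4 × 10^-4 M.

3.4 × 10^-4 M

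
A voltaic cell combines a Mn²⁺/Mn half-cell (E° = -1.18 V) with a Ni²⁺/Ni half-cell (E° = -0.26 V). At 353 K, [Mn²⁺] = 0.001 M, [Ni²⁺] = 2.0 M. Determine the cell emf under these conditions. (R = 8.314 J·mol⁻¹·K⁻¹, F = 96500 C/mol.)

The Ni²⁺/Ni couple has the higher reduction potential and acts as the cathode, so E°_cell = -0.26 − (-1.18) = 0.92 V.
Balancing electrons gives n = 2; the reaction quotient is Q = [Mn²⁺]/[Ni²⁺] = 5 × 10^-4.
E = E° − (RT/nF) ln Q = 0.92 − (8.314×353)/(2×96500) × (-7.601) = 0.920 + 0.116 = 1.036 V.

1.04 V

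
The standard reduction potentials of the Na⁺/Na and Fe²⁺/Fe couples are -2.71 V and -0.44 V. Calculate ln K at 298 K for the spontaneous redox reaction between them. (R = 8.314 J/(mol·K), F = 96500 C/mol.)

ln K = 176.8

E°_cell = -0.44 − (-2.71) = 2.27 V, with n = 2 electrons transferred.
At equilibrium E = 0, so the Nernst equation gives ln K = nFE°/RT = (2)(96500)(2.27)/((8.314)(298)) = 176.83.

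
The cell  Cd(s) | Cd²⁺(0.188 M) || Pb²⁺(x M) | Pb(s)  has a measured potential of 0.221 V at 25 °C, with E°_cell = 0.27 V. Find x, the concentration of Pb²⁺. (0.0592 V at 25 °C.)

From the Nernst equation, log Q = n(E° − E)/0.0592 = 2(0.27 − 0.221)/0.0592 = 1.655, so Q = 45.2.
With Q = [Cd²⁺]/[Pb²⁺] and the known concentrations, [Pb²⁺] in the denominator gives [Pb²⁺] = 0.0042 M.

0.0042 M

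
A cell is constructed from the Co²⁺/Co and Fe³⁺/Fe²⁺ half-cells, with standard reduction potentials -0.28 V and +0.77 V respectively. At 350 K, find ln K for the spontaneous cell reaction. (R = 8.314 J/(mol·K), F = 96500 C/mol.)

E°_cell = +0.77 − (-0.28) = 1.05 V, with n = 2 electrons transferred.
At equilibrium E = 0, so the Nernst equation gives ln K = nFE°/RT = (2)(96500)(1.05)/((8.314)(350)) = 69.64.

ln K = 69.6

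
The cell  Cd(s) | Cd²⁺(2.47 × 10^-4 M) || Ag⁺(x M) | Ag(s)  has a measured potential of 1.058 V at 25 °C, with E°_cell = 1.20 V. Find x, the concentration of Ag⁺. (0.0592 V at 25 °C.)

From the Nernst equation, log Q = n(E° − E)/0.0592 = 2(1.20 − 1.058)/0.0592 = 4.797, so Q = 6.27 × 10^4.
With Q = [Cd²⁺]/[Ag⁺]^2 and the known concentrations, [Ag⁺]^2 in the denominator gives [Ag⁺] = 6.3 × 10^-5 M.

6.3 × 10^-5 M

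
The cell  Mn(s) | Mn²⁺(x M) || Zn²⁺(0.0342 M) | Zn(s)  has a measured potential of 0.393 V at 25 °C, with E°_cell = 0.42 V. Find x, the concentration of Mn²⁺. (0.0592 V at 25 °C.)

From the Nernst equation, log Q = n(E° − E)/0.0592 = 2(0.42 − 0.393)/0.0592 = 0.912, so Q = 8.17.
With Q = [Mn²⁺]/[Zn²⁺] and the known concentrations, [Mn²⁺] in the numerator gives [Mn²⁺] = 0.28 M.

0.28 M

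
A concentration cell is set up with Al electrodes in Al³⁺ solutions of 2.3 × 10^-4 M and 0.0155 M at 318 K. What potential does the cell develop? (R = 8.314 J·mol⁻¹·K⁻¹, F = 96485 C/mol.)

0.038 V

Both half-cells are Al³⁺/Al, so E°_cell = 0. The concentrated side is the cathode; the cell reaction moves Al³⁺ from high to low concentration with n = 3.
Q = [Al³⁺]_dilute/[Al³⁺]_conc = 2.3 × 10^-4/0.0155 = 0.0148.
E = 0 − (RT/nF) ln Q = −((8.314×318)/(3×96485))(-4.211) = 0.0385 V.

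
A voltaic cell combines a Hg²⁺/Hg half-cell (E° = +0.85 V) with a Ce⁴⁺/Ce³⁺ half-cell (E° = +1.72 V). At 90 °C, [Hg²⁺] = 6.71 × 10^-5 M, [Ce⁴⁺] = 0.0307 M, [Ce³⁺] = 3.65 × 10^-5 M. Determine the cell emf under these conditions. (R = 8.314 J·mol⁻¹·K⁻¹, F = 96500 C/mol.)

1.23 V

The Ce⁴⁺/Ce³⁺ couple has the higher reduction potential and acts as the cathode, so E°_cell = +1.72 − (+0.85) = 0.87 V.
Balancing electrons gives n = 2; the reaction quotient is Q = [Hg²⁺]·[Ce³⁺]^2/[Ce⁴⁺]^2 = 9.48 × 10^-11.
E = E° − (RT/nF) ln Q = 0.87 − (8.314×363)/(2×96500) × (-23.079) = 0.870 + 0.361 = 1.231 V.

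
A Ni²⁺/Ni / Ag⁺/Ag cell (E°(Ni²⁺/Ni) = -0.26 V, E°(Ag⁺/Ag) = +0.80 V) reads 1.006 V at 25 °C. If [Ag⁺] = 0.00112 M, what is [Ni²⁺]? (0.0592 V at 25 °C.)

8.4 × 10^-5 M

From the Nernst equation, log Q = n(E° − E)/0.0592 = 2(1.06 − 1.006)/0.0592 = 1.824, so Q = 66.7.
With Q = [Ni²⁺]/[Ag⁺]^2 and the known concentrations, [Ni²⁺] in the numerator gives [Ni²⁺] = 8.4 × 10^-5 M.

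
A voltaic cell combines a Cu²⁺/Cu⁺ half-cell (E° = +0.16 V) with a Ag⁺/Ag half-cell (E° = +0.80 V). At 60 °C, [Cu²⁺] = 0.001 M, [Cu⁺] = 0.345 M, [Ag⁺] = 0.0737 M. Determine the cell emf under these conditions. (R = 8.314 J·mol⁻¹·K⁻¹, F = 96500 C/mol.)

The Ag⁺/Ag couple has the higher reduction potential and acts as the cathode, so E°_cell = +0.80 − (+0.16) = 0.64 V.
Balancing electrons gives n = 1; the reaction quotient is Q = [Cu²⁺]/([Cu⁺]·[Ag⁺]) = 0.0393.
E = E° − (RT/nF) ln Q = 0.64 − (8.314×333)/(1×96500) × (-3.236) = 0.640 + 0.093 = 0.733 V.

0.733 V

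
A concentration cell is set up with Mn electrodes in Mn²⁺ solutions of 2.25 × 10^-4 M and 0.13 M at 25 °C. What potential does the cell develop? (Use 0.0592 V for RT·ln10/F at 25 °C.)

Both half-cells are Mn²⁺/Mn, so E°_cell = 0. The concentrated side is the cathode; the cell reaction moves Mn²⁺ from high to low concentration with n = 2.
Q = [Mn²⁺]_dilute/[Mn²⁺]_conc = 2.25 × 10^-4/0.13 = 0.00173.
E = 0 − (0.0592/2) log Q = −(0.0592/2)(-2.762) = 0.0818 V.

0.082 V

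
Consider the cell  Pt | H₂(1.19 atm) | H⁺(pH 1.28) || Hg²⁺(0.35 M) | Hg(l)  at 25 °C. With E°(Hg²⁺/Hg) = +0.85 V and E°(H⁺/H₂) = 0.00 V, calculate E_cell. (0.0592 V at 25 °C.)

0.91 V

The Hg²⁺/Hg couple is the cathode, so E°_cell = 0.85 V; n = 2.
[H⁺] = 10^(−1.28) = 0.052 M, and Q = [H⁺]^2 / ([Hg²⁺]·P(H₂)) = 0.00661.
E = E° − (0.0592/2) log Q = 0.85 − (0.0592/2)(-2.180) = 0.915 V.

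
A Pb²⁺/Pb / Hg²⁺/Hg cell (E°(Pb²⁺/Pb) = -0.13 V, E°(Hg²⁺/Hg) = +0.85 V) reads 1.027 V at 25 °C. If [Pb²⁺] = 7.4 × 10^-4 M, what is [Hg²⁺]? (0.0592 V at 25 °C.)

0.029 M

From the Nernst equation, log Q = n(E° − E)/0.0592 = 2(0.98 − 1.027)/0.0592 = -1.588, so Q = 0.0258.
With Q = [Pb²⁺]/[Hg²⁺] and the known concentrations, [Hg²⁺] in the denominator gives [Hg²⁺] = 0.029 M.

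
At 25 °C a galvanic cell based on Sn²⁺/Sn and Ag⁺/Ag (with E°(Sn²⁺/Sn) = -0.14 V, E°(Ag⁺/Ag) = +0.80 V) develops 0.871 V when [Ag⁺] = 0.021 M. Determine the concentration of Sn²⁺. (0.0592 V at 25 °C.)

From the Nernst equation, log Q = n(E° − E)/0.0592 = 2(0.94 − 0.871)/0.0592 = 2.331, so Q = 214.
With Q = [Sn²⁺]/[Ag⁺]^2 and the known concentrations, [Sn²⁺] in the numerator gives [Sn²⁺] = 0.095 M.

0.095 M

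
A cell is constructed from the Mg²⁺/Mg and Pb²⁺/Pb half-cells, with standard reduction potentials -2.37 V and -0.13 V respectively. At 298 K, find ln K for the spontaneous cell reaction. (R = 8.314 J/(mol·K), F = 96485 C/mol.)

ln K = 174.5

E°_cell = -0.13 − (-2.37) = 2.24 V, with n = 2 electrons transferred.
At equilibrium E = 0, so the Nernst equation gives ln K = nFE°/RT = (2)(96485)(2.24)/((8.314)(298)) = 174.47.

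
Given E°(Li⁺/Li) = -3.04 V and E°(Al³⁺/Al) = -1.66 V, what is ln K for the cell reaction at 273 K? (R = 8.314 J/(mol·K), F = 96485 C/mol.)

ln K = 176.0

E°_cell = -1.66 − (-3.04) = 1.38 V, with n = 3 electrons transferred.
At equilibrium E = 0, so the Nernst equation gives ln K = nFE°/RT = (3)(96485)(1.38)/((8.314)(273)) = 175.99.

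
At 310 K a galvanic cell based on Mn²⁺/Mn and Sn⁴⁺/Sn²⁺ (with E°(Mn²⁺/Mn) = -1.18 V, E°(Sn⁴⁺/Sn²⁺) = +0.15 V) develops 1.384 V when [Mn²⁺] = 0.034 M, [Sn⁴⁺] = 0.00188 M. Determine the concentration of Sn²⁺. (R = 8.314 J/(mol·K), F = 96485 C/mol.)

9.7 × 10^-4 M

From the Nernst equation, ln Q = nF(E° − E)/RT = 2×96485×(1.33 − 1.384)/(8.314×310) = -4.043, so Q = 0.0175.
With Q = [Mn²⁺]·[Sn²⁺]/[Sn⁴⁺] and the known concentrations, [Sn²⁺] in the numerator gives [Sn²⁺] = 9.7 × 10^-4 M.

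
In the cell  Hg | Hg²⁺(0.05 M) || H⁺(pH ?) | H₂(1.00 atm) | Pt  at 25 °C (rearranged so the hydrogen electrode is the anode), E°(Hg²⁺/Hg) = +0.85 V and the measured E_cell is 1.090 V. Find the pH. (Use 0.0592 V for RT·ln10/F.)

E°_cell = 0.85 V and n = 2.
log Q = n(E° − E)/0.0592 = 2×(0.85 − 1.090)/0.0592 = -8.108.
With Q = [H⁺]^2 / ([Hg²⁺]·P(H₂)), solving for [H⁺] gives log[H⁺] = -4.705, so pH = 4.70.

pH = 4.70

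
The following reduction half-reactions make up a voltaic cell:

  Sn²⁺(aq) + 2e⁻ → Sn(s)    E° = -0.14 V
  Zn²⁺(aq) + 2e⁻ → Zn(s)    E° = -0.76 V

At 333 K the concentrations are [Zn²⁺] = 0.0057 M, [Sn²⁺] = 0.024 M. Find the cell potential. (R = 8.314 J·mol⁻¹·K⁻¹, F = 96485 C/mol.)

0.641 V

The Sn²⁺/Sn couple has the higher reduction potential and acts as the cathode, so E°_cell = -0.14 − (-0.76) = 0.62 V.
Balancing electrons gives n = 2; the reaction quotient is Q = [Zn²⁺]/[Sn²⁺] = 0.238.
E = E° − (RT/nF) ln Q = 0.62 − (8.314×333)/(2×96485) × (-1.438) = 0.620 + 0.021 = 0.641 V.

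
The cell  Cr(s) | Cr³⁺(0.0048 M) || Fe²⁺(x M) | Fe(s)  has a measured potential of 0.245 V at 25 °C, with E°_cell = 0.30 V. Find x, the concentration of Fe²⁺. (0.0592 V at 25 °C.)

3.9 × 10^-4 M

From the Nernst equation, log Q = n(E° − E)/0.0592 = 6(0.30 − 0.245)/0.0592 = 5.574, so Q = 3.75 × 10^5.
With Q = [Cr³⁺]^2/[Fe²⁺]^3 and the known concentrations, [Fe²⁺]^3 in the denominator gives [Fe²⁺] = 3.9 × 10^-4 M.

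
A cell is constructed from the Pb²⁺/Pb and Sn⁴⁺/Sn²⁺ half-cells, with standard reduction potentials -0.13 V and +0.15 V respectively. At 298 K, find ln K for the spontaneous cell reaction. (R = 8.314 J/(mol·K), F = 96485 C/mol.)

ln K = 21.8

E°_cell = +0.15 − (-0.13) = 0.28 V, with n = 2 electrons transferred.
At equilibrium E = 0, so the Nernst equation gives ln K = nFE°/RT = (2)(96485)(0.28)/((8.314)(298)) = 21.81.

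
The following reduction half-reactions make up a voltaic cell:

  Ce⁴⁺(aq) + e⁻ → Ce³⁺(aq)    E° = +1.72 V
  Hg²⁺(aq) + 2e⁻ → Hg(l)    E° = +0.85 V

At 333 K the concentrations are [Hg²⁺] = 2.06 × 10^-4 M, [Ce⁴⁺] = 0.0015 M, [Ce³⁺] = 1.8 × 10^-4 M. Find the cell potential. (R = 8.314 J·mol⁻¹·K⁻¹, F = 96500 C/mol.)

The Ce⁴⁺/Ce³⁺ couple has the higher reduction potential and acts as the cathode, so E°_cell = +1.72 − (+0.85) = 0.87 V.
Balancing electrons gives n = 2; the reaction quotient is Q = [Hg²⁺]·[Ce³⁺]^2/[Ce⁴⁺]^2 = 2.97 × 10^-6.
E = E° − (RT/nF) ln Q = 0.87 − (8.314×333)/(2×96500) × (-12.728) = 0.870 + 0.183 = 1.053 V.

1.05 V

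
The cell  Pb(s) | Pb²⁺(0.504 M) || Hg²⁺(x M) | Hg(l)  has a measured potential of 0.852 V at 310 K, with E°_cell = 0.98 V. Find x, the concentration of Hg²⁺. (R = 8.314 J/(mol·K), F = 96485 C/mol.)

3.5 × 10^-5 M

From the Nernst equation, ln Q = nF(E° − E)/RT = 2×96485×(0.98 − 0.852)/(8.314×310) = 9.584, so Q = 1.45 × 10^4.
With Q = [Pb²⁺]/[Hg²⁺] and the known concentrations, [Hg²⁺] in the denominator gives [Hg²⁺] = 3.5 × 10^-5 M.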